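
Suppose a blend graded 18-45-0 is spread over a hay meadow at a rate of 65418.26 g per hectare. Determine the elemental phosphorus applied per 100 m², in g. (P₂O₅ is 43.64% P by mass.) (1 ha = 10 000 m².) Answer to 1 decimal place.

P₂O₅ per hectare = 65418.26 × 45% = 29438.2 g.
Elemental P = 29438.2 × 0.4364 = 12846.8 g per hectare.
Convert to per 100 m²: 12846.8 × 0.01 = 128.468 g.

128.5 g P per hundred sq m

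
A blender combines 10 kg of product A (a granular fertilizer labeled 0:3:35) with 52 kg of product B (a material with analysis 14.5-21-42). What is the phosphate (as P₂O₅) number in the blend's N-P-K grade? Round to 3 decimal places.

Total mass = 10 + 52 = 62 kg.
P₂O₅ mass = 3%×10 + 21%×52 = 11.22 kg.
% P₂O₅ = 11.22 / 62 = 18.0968%.

18.097% P₂O₅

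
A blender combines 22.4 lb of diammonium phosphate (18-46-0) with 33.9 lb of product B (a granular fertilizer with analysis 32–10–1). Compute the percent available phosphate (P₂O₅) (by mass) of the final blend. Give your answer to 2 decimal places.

Total mass = 22.4 + 33.9 = 56.3 lb.
P₂O₅ mass = 46%×22.4 + 10%×33.9 = 13.694 lb.
% P₂O₅ = 13.694 / 56.3 = 24.3233%.

24.32% P₂O₅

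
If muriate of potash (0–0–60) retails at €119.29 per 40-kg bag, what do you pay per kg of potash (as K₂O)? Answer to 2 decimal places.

K₂O in bag = 40 × 60% = 24 kg.
Cost per kg K₂O = €119.29 / 24 = €4.9704.

€4.97 per kg K₂O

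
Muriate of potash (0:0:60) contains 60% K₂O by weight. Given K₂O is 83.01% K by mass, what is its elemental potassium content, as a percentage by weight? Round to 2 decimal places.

%K = 60 × 0.8301 = 49.806%.

49.81% K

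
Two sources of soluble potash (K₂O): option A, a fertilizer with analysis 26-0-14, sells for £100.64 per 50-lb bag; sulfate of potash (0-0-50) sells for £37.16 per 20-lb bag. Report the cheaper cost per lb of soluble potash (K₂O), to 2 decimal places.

£3.72 per lb K₂O (sulfate of potash)

option A: K₂O per bag = 50 × 14% = 7 lb; cost = 100.64 / 7 = £14.3771/lb K₂O.
sulfate of potash: K₂O per bag = 20 × 50% = 10 lb; cost = 37.16 / 10 = £3.7160/lb K₂O.
sulfate of potash is cheaper.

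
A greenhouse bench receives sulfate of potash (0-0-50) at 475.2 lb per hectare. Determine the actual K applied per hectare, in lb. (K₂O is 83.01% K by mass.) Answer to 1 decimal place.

K₂O per hectare = 475.2 × 50% = 237.6 lb.
Elemental K = 237.6 × 0.8301 = 197.232 lb per hectare.

197.2 lb K per hectare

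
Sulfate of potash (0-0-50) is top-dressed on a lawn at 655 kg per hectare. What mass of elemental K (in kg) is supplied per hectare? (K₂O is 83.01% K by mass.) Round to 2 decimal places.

K₂O per hectare = 655 × 50% = 327.5 kg.
Elemental K = 327.5 × 0.8301 = 271.858 kg per hectare.

271.86 kg K per hectare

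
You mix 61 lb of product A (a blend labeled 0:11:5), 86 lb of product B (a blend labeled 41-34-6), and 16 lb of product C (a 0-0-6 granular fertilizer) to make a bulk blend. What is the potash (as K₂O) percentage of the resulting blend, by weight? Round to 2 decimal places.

Total mass = 61 + 86 + 16 = 163 lb.
K₂O mass = 5%×61 + 6%×86 + 6%×16 = 9.17 lb.
% K₂O = 9.17 / 163 = 5.62577%.

5.63% K₂O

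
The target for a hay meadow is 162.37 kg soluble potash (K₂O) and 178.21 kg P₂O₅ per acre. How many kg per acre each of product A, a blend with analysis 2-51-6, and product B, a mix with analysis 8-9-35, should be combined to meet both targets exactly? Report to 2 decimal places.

Let a = kg of product A, b = kg of product B (per acre).
K₂O: 0.06·a + 0.35·b = 162.37
P₂O₅: 0.51·a + 0.09·b = 178.21
Eliminate b: (row1) − 0.35/0.09·(row2) → -1.92333·a = -530.669, so a = 275.911.
Then b = (178.21 − 0.51·275.911) / 0.09 = 416.615.

275.91 kg product A, 416.62 kg product B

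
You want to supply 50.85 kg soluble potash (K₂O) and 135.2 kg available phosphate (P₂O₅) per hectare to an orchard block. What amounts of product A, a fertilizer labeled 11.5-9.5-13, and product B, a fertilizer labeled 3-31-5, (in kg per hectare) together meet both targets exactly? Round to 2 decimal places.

253.26 kg product A, 358.52 kg product B

With a, b = kg per hectare of product A and product B:
K₂O: 0.13·a + 0.05·b = 50.85
P₂O₅: 0.095·a + 0.31·b = 135.2
From row1: a = (50.85 − 0.05·b) / 0.13.
Into row2: 0.095·(50.85 − 0.05·b)/0.13 + 0.31·b = 135.2 → b = 358.516, a = 253.263.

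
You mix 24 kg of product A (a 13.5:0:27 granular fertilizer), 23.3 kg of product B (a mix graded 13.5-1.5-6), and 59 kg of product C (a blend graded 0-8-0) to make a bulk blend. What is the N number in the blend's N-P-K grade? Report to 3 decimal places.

Total mass = 24 + 23.3 + 59 = 106.3 kg.
N mass = 13.5%×24 + 13.5%×23.3 + 0%×59 = 6.3855 kg.
% N = 6.3855 / 106.3 = 6.00706%.

6.007% N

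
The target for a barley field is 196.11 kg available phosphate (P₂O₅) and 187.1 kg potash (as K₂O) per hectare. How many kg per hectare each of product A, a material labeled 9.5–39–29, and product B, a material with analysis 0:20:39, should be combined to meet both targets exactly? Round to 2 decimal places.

415.12 kg product A, 171.06 kg product B

Per-hectare balance (a = product A, b = product B):
P₂O₅: 0.39·a + 0.2·b = 196.11
K₂O: 0.29·a + 0.39·b = 187.1
Eliminate b: (row1) − 0.2/0.39·(row2) → 0.241282·a = 100.161, so a = 415.121.
Then b = (187.1 − 0.29·415.121) / 0.39 = 171.064.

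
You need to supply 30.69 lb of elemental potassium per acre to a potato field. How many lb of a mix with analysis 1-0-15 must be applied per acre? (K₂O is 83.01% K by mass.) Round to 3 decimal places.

246.476 lb of product per acre

As K₂O: 30.69 / 0.8301 = 36.9714 lb per acre.
Product per acre = 36.9714 / 15% = 246.4763 lb.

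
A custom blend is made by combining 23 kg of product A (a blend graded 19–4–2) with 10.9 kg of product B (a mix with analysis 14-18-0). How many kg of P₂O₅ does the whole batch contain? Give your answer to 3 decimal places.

2.882 kg P₂O₅

P₂O₅ mass = 4%×23 + 18%×10.9 = 2.882 kg.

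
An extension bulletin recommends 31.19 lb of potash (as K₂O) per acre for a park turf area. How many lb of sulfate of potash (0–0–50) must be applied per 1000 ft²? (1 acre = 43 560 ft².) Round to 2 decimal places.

1.43 lb of product per thousand sq ft

Product per acre = 31.19 / 50% = 62.38 lb.
Convert to per 1000 ft²: 62.38 × 0.0229568 = 1.43205 lb.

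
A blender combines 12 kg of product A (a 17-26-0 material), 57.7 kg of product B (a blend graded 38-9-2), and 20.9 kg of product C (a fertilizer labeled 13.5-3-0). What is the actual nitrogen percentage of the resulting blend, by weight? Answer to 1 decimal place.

Total mass = 12 + 57.7 + 20.9 = 90.6 kg.
N mass = 17%×12 + 38%×57.7 + 13.5%×20.9 = 26.7875 kg.
% N = 26.7875 / 90.6 = 29.5668%.

29.6% N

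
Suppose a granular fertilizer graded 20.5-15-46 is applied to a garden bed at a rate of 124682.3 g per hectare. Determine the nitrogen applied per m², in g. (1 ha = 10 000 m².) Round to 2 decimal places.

2.56 g N per sq m

nitrogen per hectare = 124682.3 × 20.5% = 25559.9 g.
Convert to per m²: 25559.9 × 0.0001 = 2.55599 g.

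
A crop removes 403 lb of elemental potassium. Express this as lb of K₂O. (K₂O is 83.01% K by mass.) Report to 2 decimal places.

485.48 lb K₂O

K₂O = 403 / 0.8301 = 485.484 lb.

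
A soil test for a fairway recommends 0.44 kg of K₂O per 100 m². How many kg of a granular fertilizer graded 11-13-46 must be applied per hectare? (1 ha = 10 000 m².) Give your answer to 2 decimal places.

Product per 100 m² = 0.44 / 46% = 0.956522 kg.
Convert to per hectare: 0.956522 × 100 = 95.6522 kg.

95.65 kg of product per hectare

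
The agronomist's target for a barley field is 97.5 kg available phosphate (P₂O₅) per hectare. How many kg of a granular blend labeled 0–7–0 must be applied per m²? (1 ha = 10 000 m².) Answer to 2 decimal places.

Product per hectare = 97.5 / 7% = 1392.86 kg.
Convert to per m²: 1392.86 × 0.0001 = 0.139286 kg.

0.14 kg of product per sq m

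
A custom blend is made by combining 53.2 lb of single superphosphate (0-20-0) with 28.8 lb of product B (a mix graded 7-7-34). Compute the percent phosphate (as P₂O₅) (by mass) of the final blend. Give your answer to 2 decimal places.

15.43% P₂O₅

Total mass = 53.2 + 28.8 = 82 lb.
P₂O₅ mass = 20%×53.2 + 7%×28.8 = 12.656 lb.
% P₂O₅ = 12.656 / 82 = 15.4341%.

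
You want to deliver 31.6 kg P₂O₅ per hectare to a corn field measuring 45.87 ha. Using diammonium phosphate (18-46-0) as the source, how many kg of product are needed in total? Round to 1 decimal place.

3151.1 kg

Product per hectare = 31.6 / 46% = 68.6957 kg.
Total product = 68.6957 × 45.87 = 3151.07 kg.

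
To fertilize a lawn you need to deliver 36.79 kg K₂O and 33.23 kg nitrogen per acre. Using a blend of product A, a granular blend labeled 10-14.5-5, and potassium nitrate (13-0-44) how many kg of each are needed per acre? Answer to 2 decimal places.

Per-acre balance (a = product A, b = potassium nitrate):
K₂O: 0.05·a + 0.44·b = 36.79
N: 0.1·a + 0.13·b = 33.23
From row1: a = (36.79 − 0.44·b) / 0.05.
Into row2: 0.1·(36.79 − 0.44·b)/0.05 + 0.13·b = 33.23 → b = 53.8, a = 262.36.

262.36 kg product A, 53.80 kg potassium nitrate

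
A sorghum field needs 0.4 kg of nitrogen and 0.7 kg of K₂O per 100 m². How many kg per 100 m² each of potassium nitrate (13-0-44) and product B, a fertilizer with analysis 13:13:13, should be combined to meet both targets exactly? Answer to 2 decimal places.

Let a = kg of potassium nitrate, b = kg of product B (per 100 m²).
N: 0.13·a + 0.13·b = 0.4
K₂O: 0.44·a + 0.13·b = 0.7
From row1: a = (0.4 − 0.13·b) / 0.13.
Into row2: 0.44·(0.4 − 0.13·b)/0.13 + 0.13·b = 0.7 → b = 2.10918, a = 0.967742.

0.97 kg potassium nitrate, 2.11 kg product B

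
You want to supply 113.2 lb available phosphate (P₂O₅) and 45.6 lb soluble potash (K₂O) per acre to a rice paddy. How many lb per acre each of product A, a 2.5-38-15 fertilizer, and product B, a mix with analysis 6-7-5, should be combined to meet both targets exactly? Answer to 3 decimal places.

290.353 lb product A, 40.941 lb product B

Per-acre balance (a = product A, b = product B):
P₂O₅: 0.38·a + 0.07·b = 113.2
K₂O: 0.15·a + 0.05·b = 45.6
Solving simultaneously: a = 290.3529, b = 40.9412.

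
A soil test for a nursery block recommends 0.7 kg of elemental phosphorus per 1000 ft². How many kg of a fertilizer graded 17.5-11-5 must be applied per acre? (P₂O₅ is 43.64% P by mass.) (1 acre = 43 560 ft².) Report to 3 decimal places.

As P₂O₅: 0.7 / 0.4364 = 1.60403 kg per 1000 ft².
Product per 1000 ft² = 1.60403 / 11% = 14.5821 kg.
Convert to per acre: 14.5821 × 43.56 = 635.1971 kg.

635.197 kg of product per acre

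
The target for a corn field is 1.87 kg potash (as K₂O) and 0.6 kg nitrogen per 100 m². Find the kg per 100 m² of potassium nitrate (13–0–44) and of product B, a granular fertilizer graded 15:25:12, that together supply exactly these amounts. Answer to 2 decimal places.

Let a = kg of potassium nitrate, b = kg of product B (per 100 m²).
K₂O: 0.44·a + 0.12·b = 1.87
N: 0.13·a + 0.15·b = 0.6
Eliminate a: (row1) − 0.44/0.13·(row2) → -0.387692·b = -0.160769, so b = 0.414683.
Back-substitute: a = (1.87 − 0.12·0.414683) / 0.44 = 4.1369.

4.14 kg potassium nitrate, 0.41 kg product B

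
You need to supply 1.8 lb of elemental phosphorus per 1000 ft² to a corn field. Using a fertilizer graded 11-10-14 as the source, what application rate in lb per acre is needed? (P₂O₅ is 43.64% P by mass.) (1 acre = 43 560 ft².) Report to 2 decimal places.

As P₂O₅: 1.8 / 0.4364 = 4.12466 lb per 1000 ft².
Product per 1000 ft² = 4.12466 / 10% = 41.2466 lb.
Convert to per acre: 41.2466 × 43.56 = 1796.7003 lb.

1796.70 lb of product per acre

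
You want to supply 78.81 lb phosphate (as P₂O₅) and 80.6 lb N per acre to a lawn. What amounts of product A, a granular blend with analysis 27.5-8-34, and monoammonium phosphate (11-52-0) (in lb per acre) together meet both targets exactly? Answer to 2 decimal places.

247.71 lb product A, 113.45 lb monoammonium phosphate

Per-acre balance (a = product A, b = monoammonium phosphate):
P₂O₅: 0.08·a + 0.52·b = 78.81
N: 0.275·a + 0.11·b = 80.6
From row1: a = (78.81 − 0.52·b) / 0.08.
Into row2: 0.275·(78.81 − 0.52·b)/0.08 + 0.11·b = 80.6 → b = 113.448, a = 247.712.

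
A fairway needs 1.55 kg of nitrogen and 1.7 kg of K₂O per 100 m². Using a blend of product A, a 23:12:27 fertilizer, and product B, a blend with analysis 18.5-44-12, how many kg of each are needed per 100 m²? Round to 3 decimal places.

5.749 kg product A, 1.230 kg product B

Per-100 m² balance (a = product A, b = product B):
N: 0.23·a + 0.185·b = 1.55
K₂O: 0.27·a + 0.12·b = 1.7
Eliminate b: (row1) − 0.185/0.12·(row2) → -0.18625·a = -1.07083, so a = 5.74944.
Then b = (1.7 − 0.27·5.74944) / 0.12 = 1.23043.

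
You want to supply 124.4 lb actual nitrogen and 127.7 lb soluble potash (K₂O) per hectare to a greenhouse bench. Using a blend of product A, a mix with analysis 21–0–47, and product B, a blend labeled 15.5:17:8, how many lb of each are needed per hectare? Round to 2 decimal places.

175.58 lb product A, 564.69 lb product B

Let a = lb of product A, b = lb of product B (per hectare).
N: 0.21·a + 0.155·b = 124.4
K₂O: 0.47·a + 0.08·b = 127.7
From row1: a = (124.4 − 0.155·b) / 0.21.
Into row2: 0.47·(124.4 − 0.155·b)/0.21 + 0.08·b = 127.7 → b = 564.692, a = 175.584.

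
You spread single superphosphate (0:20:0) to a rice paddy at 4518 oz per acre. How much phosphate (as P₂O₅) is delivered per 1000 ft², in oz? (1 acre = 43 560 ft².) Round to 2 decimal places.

20.74 oz P₂O₅ per thousand sq ft

P₂O₅ per acre = 4518 × 20% = 903.6 oz.
Convert to per 1000 ft²: 903.6 × 0.0229568 = 20.7438 oz.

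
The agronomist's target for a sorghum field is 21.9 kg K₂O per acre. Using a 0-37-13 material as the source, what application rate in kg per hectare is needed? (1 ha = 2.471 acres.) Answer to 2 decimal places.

416.27 kg of product per hectare

Product per acre = 21.9 / 13% = 168.462 kg.
Convert to per hectare: 168.462 × 2.471 = 416.268 kg.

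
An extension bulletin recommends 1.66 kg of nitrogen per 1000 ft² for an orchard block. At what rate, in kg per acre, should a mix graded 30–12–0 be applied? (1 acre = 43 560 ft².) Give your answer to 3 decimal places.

241.032 kg of product per acre

Product per 1000 ft² = 1.66 / 30% = 5.53333 kg.
Convert to per acre: 5.53333 × 43.56 = 241.032 kg.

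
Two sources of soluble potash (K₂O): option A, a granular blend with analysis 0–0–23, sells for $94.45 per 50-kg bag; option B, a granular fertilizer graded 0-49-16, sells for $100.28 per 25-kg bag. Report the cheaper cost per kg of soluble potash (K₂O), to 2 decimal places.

$8.21 per kg K₂O (option A)

option A: K₂O per bag = 50 × 23% = 11.5 kg; cost = 94.45 / 11.5 = $8.2130/kg K₂O.
option B: K₂O per bag = 25 × 16% = 4 kg; cost = 100.28 / 4 = $25.0700/kg K₂O.
option A is cheaper.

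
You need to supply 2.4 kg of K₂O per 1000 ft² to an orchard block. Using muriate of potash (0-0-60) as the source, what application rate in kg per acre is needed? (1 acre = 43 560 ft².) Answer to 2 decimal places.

174.24 kg of product per acre

Product per 1000 ft² = 2.4 / 60% = 4 kg.
Convert to per acre: 4 × 43.56 = 174.24 kg.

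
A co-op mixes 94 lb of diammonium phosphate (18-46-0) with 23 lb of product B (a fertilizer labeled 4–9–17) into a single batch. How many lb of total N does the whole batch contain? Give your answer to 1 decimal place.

17.8 lb N

N mass = 18%×94 + 4%×23 = 17.84 lb.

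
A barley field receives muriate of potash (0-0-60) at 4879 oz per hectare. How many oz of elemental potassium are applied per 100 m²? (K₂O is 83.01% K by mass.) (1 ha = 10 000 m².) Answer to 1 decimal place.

24.3 oz K per hundred sq m

K₂O per hectare = 4879 × 60% = 2927.4 oz.
Elemental K = 2927.4 × 0.8301 = 2430.03 oz per hectare.
Convert to per 100 m²: 2430.03 × 0.01 = 24.3003 oz.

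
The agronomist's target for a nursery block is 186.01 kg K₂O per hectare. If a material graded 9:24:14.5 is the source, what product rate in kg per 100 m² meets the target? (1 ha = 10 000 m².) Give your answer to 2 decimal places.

Product per hectare = 186.01 / 14.5% = 1282.83 kg.
Convert to per 100 m²: 1282.83 × 0.01 = 12.8283 kg.

12.83 kg of product per hundred sq m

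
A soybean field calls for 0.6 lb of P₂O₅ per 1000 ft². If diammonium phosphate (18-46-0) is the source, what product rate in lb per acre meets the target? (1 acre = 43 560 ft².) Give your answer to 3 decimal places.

56.817 lb of product per acre

Product per 1000 ft² = 0.6 / 46% = 1.30435 lb.
Convert to per acre: 1.30435 × 43.56 = 56.8174 lb.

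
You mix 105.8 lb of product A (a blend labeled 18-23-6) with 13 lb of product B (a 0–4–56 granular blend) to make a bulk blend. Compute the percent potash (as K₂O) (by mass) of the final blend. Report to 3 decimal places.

11.471% K₂O

Total mass = 105.8 + 13 = 118.8 lb.
K₂O mass = 6%×105.8 + 56%×13 = 13.628 lb.
% K₂O = 13.628 / 118.8 = 11.4714%.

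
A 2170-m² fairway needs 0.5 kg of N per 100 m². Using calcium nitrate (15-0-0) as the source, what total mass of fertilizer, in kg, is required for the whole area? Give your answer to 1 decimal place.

72.3 kg

Product per 100 m² = 0.5 / 15% = 3.33333 kg.
Total product = 3.33333 × 2170 / 100 = 72.3333 kg.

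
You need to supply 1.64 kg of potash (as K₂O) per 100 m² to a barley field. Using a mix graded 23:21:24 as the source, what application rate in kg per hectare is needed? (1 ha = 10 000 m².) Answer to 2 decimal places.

683.33 kg of product per hectare

Product per 100 m² = 1.64 / 24% = 6.83333 kg.
Convert to per hectare: 6.83333 × 100 = 683.333 kg.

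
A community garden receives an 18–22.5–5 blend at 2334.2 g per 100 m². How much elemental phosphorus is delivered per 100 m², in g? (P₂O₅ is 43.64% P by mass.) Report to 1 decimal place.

P₂O₅ per 100 m² = 2334.2 × 22.5% = 525.195 g.
Elemental P = 525.195 × 0.4364 = 229.195 g per 100 m².

229.2 g P per hundred sq m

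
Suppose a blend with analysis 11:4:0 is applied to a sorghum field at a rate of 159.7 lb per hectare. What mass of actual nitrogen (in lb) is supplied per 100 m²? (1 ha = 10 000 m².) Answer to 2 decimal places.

nitrogen per hectare = 159.7 × 11% = 17.567 lb.
Convert to per 100 m²: 17.567 × 0.01 = 0.17567 lb.

0.18 lb N per hundred sq m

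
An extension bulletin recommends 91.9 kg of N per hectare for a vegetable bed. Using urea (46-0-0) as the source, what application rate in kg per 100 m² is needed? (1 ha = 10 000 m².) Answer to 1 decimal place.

2.0 kg of product per hundred sq m

Product per hectare = 91.9 / 46% = 199.783 kg.
Convert to per 100 m²: 199.783 × 0.01 = 1.99783 kg.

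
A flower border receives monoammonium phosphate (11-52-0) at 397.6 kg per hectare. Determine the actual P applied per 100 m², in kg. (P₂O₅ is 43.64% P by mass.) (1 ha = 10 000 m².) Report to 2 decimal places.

P₂O₅ per hectare = 397.6 × 52% = 206.752 kg.
Elemental P = 206.752 × 0.4364 = 90.2266 kg per hectare.
Convert to per 100 m²: 90.2266 × 0.01 = 0.902266 kg.

0.90 kg P per hundred sq m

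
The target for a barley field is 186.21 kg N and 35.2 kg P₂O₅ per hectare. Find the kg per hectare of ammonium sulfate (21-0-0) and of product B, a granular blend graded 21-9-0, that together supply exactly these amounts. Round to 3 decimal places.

495.603 kg ammonium sulfate, 391.111 kg product B

With a, b = kg per hectare of ammonium sulfate and product B:
N: 0.21·a + 0.21·b = 186.21
P₂O₅: 0·a + 0.09·b = 35.2
Solving simultaneously: a = 495.6032, b = 391.1111.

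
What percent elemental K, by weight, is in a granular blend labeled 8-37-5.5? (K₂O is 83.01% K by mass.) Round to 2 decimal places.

4.57% K

%K = 5.5 × 0.8301 = 4.56555%.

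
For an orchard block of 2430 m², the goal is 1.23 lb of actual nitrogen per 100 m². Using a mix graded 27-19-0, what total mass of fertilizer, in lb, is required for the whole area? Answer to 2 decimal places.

Product per 100 m² = 1.23 / 27% = 4.55556 lb.
Total product = 4.55556 × 2430 / 100 = 110.7 lb.

110.70 lb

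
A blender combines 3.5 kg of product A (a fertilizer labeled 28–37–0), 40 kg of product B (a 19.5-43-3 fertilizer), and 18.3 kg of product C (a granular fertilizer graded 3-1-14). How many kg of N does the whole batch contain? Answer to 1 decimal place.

N mass = 28%×3.5 + 19.5%×40 + 3%×18.3 = 9.329 kg.

9.3 kg N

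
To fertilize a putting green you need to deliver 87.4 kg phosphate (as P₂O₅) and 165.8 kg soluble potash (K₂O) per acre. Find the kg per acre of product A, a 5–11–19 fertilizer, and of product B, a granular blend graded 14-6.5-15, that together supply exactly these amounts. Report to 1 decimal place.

562.2 kg product A, 393.3 kg product B

Per-acre balance (a = product A, b = product B):
P₂O₅: 0.11·a + 0.065·b = 87.4
K₂O: 0.19·a + 0.15·b = 165.8
Eliminate b: (row1) − 0.065/0.15·(row2) → 0.0276667·a = 15.5533, so a = 562.169.
Then b = (165.8 − 0.19·562.169) / 0.15 = 393.253.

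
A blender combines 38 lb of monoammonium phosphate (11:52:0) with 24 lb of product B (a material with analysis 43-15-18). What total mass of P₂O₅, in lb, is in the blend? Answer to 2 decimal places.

P₂O₅ mass = 52%×38 + 15%×24 = 23.36 lb.

23.36 lb P₂O₅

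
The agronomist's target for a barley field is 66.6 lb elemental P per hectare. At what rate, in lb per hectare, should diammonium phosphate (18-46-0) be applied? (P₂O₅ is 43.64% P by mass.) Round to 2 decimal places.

331.77 lb of product per hectare

As P₂O₅: 66.6 / 0.4364 = 152.612 lb per hectare.
Product per hectare = 152.612 / 46% = 331.766 lb.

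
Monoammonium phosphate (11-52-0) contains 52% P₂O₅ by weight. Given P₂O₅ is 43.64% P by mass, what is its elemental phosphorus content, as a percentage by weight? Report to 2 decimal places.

%P = 52 × 0.4364 = 22.6928%.

22.69% P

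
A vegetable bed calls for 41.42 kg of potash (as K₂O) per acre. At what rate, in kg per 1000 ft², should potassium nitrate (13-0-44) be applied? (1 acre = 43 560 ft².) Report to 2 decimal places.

2.16 kg of product per thousand sq ft

Product per acre = 41.42 / 44% = 94.1364 kg.
Convert to per 1000 ft²: 94.1364 × 0.0229568 = 2.16107 kg.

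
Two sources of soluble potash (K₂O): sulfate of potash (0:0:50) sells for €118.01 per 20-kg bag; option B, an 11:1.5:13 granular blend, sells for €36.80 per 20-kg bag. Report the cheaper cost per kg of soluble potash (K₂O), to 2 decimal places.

€11.80 per kg K₂O (sulfate of potash)

sulfate of potash: K₂O per bag = 20 × 50% = 10 kg; cost = 118.01 / 10 = €11.8010/kg K₂O.
option B: K₂O per bag = 20 × 13% = 2.6 kg; cost = 36.80 / 2.6 = €14.1538/kg K₂O.
sulfate of potash is cheaper.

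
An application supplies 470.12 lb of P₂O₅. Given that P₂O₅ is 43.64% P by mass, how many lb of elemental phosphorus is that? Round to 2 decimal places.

205.16 lb P

P = 470.12 × 0.4364 = 205.1604 lb.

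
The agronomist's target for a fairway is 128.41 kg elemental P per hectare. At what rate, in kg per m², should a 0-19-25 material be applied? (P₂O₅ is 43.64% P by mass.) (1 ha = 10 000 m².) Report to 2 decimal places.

0.15 kg of product per sq m

As P₂O₅: 128.41 / 0.4364 = 294.248 kg per hectare.
Product per hectare = 294.248 / 19% = 1548.68 kg.
Convert to per m²: 1548.68 × 0.0001 = 0.154868 kg.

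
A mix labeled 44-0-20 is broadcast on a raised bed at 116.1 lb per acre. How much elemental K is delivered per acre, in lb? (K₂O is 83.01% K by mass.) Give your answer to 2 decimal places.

K₂O per acre = 116.1 × 20% = 23.22 lb.
Elemental K = 23.22 × 0.8301 = 19.2749 lb per acre.

19.27 lb K per acre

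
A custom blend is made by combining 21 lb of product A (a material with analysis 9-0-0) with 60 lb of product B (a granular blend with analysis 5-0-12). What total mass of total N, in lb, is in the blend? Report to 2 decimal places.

4.89 lb N

N mass = 9%×21 + 5%×60 = 4.89 lb.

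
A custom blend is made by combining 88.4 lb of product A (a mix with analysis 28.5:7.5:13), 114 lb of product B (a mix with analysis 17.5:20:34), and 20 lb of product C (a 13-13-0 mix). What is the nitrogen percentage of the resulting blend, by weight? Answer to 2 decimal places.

21.47% N

Total mass = 88.4 + 114 + 20 = 222.4 lb.
N mass = 28.5%×88.4 + 17.5%×114 + 13%×20 = 47.744 lb.
% N = 47.744 / 222.4 = 21.4676%.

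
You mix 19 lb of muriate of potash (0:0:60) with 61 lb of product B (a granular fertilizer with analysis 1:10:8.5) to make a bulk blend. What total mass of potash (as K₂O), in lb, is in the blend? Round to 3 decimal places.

K₂O mass = 60%×19 + 8.5%×61 = 16.585 lb.

16.585 lb K₂O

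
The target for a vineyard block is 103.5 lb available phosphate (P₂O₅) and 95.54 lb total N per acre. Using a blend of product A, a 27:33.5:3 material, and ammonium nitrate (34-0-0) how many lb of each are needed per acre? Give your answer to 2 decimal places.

With a, b = lb per acre of product A and ammonium nitrate:
P₂O₅: 0.335·a + 0·b = 103.5
N: 0.27·a + 0.34·b = 95.54
From row1: a = (103.5 − 0·b) / 0.335.
Into row2: 0.27·(103.5 − 0·b)/0.335 + 0.34·b = 95.54 → b = 35.6532, a = 308.955.

308.96 lb product A, 35.65 lb ammonium nitrate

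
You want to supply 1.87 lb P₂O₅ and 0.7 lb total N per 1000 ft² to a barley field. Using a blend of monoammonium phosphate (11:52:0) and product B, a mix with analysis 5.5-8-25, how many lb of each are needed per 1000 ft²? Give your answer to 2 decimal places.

Per-1000 ft² balance (a = monoammonium phosphate, b = product B):
P₂O₅: 0.52·a + 0.08·b = 1.87
N: 0.11·a + 0.055·b = 0.7
Eliminate b: (row1) − 0.08/0.055·(row2) → 0.36·a = 0.851818, so a = 2.36616.
Then b = (0.7 − 0.11·2.36616) / 0.055 = 7.99495.

2.37 lb monoammonium phosphate, 7.99 lb product B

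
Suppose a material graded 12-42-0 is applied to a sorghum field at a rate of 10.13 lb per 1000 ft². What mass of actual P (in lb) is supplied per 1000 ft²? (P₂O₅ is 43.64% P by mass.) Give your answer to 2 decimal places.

1.86 lb P per thousand sq ft

P₂O₅ per 1000 ft² = 10.13 × 42% = 4.2546 lb.
Elemental P = 4.2546 × 0.4364 = 1.85671 lb per 1000 ft².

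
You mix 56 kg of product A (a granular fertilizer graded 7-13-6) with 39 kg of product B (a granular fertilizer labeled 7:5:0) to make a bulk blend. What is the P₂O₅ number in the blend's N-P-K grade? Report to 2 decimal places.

9.72% P₂O₅

Total mass = 56 + 39 = 95 kg.
P₂O₅ mass = 13%×56 + 5%×39 = 9.23 kg.
% P₂O₅ = 9.23 / 95 = 9.71579%.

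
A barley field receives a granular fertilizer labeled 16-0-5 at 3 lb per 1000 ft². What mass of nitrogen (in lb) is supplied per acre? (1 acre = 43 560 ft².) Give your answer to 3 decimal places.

nitrogen per 1000 ft² = 3 × 16% = 0.48 lb.
Convert to per acre: 0.48 × 43.56 = 20.9088 lb.

20.909 lb N per acre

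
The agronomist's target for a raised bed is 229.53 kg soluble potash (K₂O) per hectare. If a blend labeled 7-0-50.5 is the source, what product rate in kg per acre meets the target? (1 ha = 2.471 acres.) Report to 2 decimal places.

183.94 kg of product per acre

Product per hectare = 229.53 / 50.5% = 454.515 kg.
Convert to per acre: 454.515 × 0.404694 = 183.9396 kg.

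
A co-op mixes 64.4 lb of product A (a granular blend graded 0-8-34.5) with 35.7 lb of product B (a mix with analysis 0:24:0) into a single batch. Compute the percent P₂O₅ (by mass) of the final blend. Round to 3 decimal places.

Total mass = 64.4 + 35.7 = 100.1 lb.
P₂O₅ mass = 8%×64.4 + 24%×35.7 = 13.72 lb.
% P₂O₅ = 13.72 / 100.1 = 13.7063%.

13.706% P₂O₅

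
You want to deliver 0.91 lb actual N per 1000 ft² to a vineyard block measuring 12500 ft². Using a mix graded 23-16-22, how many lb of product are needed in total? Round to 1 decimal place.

49.5 lb

Product per 1000 ft² = 0.91 / 23% = 3.95652 lb.
Total product = 3.95652 × 12500 / 1000 = 49.4565 lb.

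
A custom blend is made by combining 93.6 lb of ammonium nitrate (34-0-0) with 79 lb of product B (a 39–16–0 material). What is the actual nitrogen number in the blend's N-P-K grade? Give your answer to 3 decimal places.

Total mass = 93.6 + 79 = 172.6 lb.
N mass = 34%×93.6 + 39%×79 = 62.634 lb.
% N = 62.634 / 172.6 = 36.2885%.

36.289% N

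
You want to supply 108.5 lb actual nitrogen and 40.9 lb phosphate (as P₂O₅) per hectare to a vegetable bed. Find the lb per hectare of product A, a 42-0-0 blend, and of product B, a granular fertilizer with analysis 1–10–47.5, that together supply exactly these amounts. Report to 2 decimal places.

248.60 lb product A, 409.00 lb product B

Per-hectare balance (a = product A, b = product B):
N: 0.42·a + 0.01·b = 108.5
P₂O₅: 0·a + 0.1·b = 40.9
Solving simultaneously: a = 248.595, b = 409.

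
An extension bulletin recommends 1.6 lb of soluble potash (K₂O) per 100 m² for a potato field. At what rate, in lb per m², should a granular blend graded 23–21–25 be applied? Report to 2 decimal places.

Product per 100 m² = 1.6 / 25% = 6.4 lb.
Convert to per m²: 6.4 × 0.01 = 0.064 lb.

0.06 lb of product per sq m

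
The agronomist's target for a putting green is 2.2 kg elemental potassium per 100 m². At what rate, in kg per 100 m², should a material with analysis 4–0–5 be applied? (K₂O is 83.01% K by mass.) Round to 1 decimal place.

As K₂O: 2.2 / 0.8301 = 2.65028 kg per 100 m².
Product per 100 m² = 2.65028 / 5% = 53.0057 kg.

53.0 kg of product per hundred sq m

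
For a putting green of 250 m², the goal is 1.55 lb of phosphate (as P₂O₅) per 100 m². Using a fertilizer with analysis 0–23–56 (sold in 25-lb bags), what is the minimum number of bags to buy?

Product per 100 m² = 1.55 / 23% = 6.73913 lb.
Total product = 6.73913 × 250 / 100 = 16.8478 lb.
Bags = ⌈16.8478 / 25⌉ = 1.

1 bags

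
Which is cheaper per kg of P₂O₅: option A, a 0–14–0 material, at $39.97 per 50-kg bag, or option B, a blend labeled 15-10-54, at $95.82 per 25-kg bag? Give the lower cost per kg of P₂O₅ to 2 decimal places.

option A: P₂O₅ per bag = 50 × 14% = 7 kg; cost = 39.97 / 7 = $5.7100/kg P₂O₅.
option B: P₂O₅ per bag = 25 × 10% = 2.5 kg; cost = 95.82 / 2.5 = $38.3280/kg P₂O₅.
option A is cheaper.

$5.71 per kg P₂O₅ (option A)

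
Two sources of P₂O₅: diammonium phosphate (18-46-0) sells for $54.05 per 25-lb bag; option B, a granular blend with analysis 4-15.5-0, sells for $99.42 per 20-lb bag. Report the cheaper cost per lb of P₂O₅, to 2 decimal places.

$4.70 per lb P₂O₅ (diammonium phosphate)

diammonium phosphate: P₂O₅ per bag = 25 × 46% = 11.5 lb; cost = 54.05 / 11.5 = $4.7000/lb P₂O₅.
option B: P₂O₅ per bag = 20 × 15.5% = 3.1 lb; cost = 99.42 / 3.1 = $32.0710/lb P₂O₅.
diammonium phosphate is cheaper.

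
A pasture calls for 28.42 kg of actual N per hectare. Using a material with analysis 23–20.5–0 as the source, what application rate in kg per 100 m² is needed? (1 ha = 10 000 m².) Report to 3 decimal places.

Product per hectare = 28.42 / 23% = 123.565 kg.
Convert to per 100 m²: 123.565 × 0.01 = 1.23565 kg.

1.236 kg of product per hundred sq m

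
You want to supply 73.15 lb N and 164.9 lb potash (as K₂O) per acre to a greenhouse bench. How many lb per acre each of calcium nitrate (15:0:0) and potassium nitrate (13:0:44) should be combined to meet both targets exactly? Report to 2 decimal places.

Let a = lb of calcium nitrate, b = lb of potassium nitrate (per acre).
N: 0.15·a + 0.13·b = 73.15
K₂O: 0·a + 0.44·b = 164.9
Solving simultaneously: a = 162.864, b = 374.773.

162.86 lb calcium nitrate, 374.77 lb potassium nitrate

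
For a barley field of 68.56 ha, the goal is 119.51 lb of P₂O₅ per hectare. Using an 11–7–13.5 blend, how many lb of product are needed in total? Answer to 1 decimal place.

117051.5 lb

Product per hectare = 119.51 / 7% = 1707.29 lb.
Total product = 1707.29 × 68.56 = 117051.51 lb.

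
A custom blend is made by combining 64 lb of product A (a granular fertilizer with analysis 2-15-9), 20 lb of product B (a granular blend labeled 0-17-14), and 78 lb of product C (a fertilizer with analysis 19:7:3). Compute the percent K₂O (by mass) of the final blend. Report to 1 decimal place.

Total mass = 64 + 20 + 78 = 162 lb.
K₂O mass = 9%×64 + 14%×20 + 3%×78 = 10.9 lb.
% K₂O = 10.9 / 162 = 6.7284%.

6.7% K₂O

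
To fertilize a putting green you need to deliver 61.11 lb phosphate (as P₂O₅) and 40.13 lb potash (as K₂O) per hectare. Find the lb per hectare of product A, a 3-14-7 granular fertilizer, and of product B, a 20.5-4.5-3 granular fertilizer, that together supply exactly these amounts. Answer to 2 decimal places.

Per-hectare balance (a = product A, b = product B):
P₂O₅: 0.14·a + 0.045·b = 61.11
K₂O: 0.07·a + 0.03·b = 40.13
Eliminate b: (row1) − 0.045/0.03·(row2) → 0.035·a = 0.915, so a = 26.1429.
Then b = (40.13 − 0.07·26.1429) / 0.03 = 1276.667.

26.14 lb product A, 1276.67 lb product B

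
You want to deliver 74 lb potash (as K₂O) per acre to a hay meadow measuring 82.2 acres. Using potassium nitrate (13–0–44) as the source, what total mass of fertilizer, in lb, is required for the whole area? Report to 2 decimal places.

13824.55 lb

Product per acre = 74 / 44% = 168.182 lb.
Total product = 168.182 × 82.2 = 13824.545 lb.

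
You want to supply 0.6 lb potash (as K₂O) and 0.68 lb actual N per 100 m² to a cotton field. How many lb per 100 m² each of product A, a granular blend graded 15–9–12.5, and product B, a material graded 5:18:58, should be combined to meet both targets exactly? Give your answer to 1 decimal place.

4.5 lb product A, 0.1 lb product B

Per-100 m² balance (a = product A, b = product B):
K₂O: 0.125·a + 0.58·b = 0.6
N: 0.15·a + 0.05·b = 0.68
From row1: a = (0.6 − 0.58·b) / 0.125.
Into row2: 0.15·(0.6 − 0.58·b)/0.125 + 0.05·b = 0.68 → b = 0.0619195, a = 4.51269.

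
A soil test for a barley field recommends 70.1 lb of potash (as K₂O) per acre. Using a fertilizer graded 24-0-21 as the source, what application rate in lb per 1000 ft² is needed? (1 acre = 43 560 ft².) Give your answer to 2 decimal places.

7.66 lb of product per thousand sq ft

Product per acre = 70.1 / 21% = 333.81 lb.
Convert to per 1000 ft²: 333.81 × 0.0229568 = 7.66321 lb.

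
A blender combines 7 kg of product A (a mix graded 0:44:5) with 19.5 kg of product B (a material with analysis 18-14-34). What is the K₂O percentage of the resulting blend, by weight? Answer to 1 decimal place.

26.3% K₂O

Total mass = 7 + 19.5 = 26.5 kg.
K₂O mass = 5%×7 + 34%×19.5 = 6.98 kg.
% K₂O = 6.98 / 26.5 = 26.3396%.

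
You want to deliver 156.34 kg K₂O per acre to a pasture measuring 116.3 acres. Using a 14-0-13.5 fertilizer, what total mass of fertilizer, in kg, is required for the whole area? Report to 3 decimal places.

134684.015 kg

Product per acre = 156.34 / 13.5% = 1158.07 kg.
Total product = 1158.07 × 116.3 = 134684.0148 kg.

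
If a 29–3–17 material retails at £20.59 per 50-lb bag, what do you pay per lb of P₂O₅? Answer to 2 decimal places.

£13.73 per lb P₂O₅

P₂O₅ in bag = 50 × 3% = 1.5 lb.
Cost per lb P₂O₅ = £20.59 / 1.5 = £13.7267.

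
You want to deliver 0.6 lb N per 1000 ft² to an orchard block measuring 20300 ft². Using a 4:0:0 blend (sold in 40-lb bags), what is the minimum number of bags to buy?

Product per 1000 ft² = 0.6 / 4% = 15 lb.
Total product = 15 × 20300 / 1000 = 304.5 lb.
Bags = ⌈304.5 / 40⌉ = 8.

8 bags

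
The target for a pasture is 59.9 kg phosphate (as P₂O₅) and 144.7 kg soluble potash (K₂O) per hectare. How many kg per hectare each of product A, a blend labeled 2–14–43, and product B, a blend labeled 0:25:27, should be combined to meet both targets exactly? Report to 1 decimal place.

Per-hectare balance (a = product A, b = product B):
P₂O₅: 0.14·a + 0.25·b = 59.9
K₂O: 0.43·a + 0.27·b = 144.7
Eliminate b: (row1) − 0.25/0.27·(row2) → -0.258148·a = -74.0815, so a = 286.973.
Then b = (144.7 − 0.43·286.973) / 0.27 = 78.8953.

287.0 kg product A, 78.9 kg product B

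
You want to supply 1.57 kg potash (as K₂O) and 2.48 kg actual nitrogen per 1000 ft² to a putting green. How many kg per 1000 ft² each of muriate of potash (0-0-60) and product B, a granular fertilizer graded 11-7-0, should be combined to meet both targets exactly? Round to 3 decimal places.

2.617 kg muriate of potash, 22.545 kg product B

Per-1000 ft² balance (a = muriate of potash, b = product B):
K₂O: 0.6·a + 0·b = 1.57
N: 0·a + 0.11·b = 2.48
Solving simultaneously: a = 2.61667, b = 22.54545.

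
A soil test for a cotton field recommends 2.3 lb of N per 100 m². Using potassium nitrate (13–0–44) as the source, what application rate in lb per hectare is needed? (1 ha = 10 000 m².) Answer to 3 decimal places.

1769.231 lb of product per hectare

Product per 100 m² = 2.3 / 13% = 17.6923 lb.
Convert to per hectare: 17.6923 × 100 = 1769.2308 lb.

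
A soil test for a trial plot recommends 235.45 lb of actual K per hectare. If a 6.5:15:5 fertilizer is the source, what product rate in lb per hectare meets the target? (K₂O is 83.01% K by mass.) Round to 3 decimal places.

As K₂O: 235.45 / 0.8301 = 283.641 lb per hectare.
Product per hectare = 283.641 / 5% = 5672.8105 lb.

5672.811 lb of product per hectare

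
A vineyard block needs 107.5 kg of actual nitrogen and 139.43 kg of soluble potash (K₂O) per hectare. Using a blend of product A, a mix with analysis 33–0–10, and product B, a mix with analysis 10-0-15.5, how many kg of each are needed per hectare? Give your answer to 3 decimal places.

66.087 kg product A, 856.911 kg product B

With a, b = kg per hectare of product A and product B:
N: 0.33·a + 0.1·b = 107.5
K₂O: 0.1·a + 0.155·b = 139.43
Eliminate a: (row1) − 0.33/0.1·(row2) → -0.4115·b = -352.619, so b = 856.9113.
Back-substitute: a = (107.5 − 0.1·856.9113) / 0.33 = 66.08748.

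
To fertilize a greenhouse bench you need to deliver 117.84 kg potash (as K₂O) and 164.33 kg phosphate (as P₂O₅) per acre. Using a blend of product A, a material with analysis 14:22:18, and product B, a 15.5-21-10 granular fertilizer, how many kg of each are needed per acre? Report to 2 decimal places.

With a, b = kg per acre of product A and product B:
K₂O: 0.18·a + 0.1·b = 117.84
P₂O₅: 0.22·a + 0.21·b = 164.33
Eliminate a: (row1) − 0.18/0.22·(row2) → -0.0718182·b = -16.6118, so b = 231.304.
Back-substitute: a = (117.84 − 0.1·231.304) / 0.18 = 526.1646.

526.16 kg product A, 231.30 kg product B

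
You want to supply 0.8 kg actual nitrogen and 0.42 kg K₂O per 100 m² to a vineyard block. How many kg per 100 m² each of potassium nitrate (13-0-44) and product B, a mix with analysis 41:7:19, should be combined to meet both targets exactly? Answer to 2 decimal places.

0.13 kg potassium nitrate, 1.91 kg product B

Let a = kg of potassium nitrate, b = kg of product B (per 100 m²).
N: 0.13·a + 0.41·b = 0.8
K₂O: 0.44·a + 0.19·b = 0.42
From row1: a = (0.8 − 0.41·b) / 0.13.
Into row2: 0.44·(0.8 − 0.41·b)/0.13 + 0.19·b = 0.42 → b = 1.91008, a = 0.129737.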